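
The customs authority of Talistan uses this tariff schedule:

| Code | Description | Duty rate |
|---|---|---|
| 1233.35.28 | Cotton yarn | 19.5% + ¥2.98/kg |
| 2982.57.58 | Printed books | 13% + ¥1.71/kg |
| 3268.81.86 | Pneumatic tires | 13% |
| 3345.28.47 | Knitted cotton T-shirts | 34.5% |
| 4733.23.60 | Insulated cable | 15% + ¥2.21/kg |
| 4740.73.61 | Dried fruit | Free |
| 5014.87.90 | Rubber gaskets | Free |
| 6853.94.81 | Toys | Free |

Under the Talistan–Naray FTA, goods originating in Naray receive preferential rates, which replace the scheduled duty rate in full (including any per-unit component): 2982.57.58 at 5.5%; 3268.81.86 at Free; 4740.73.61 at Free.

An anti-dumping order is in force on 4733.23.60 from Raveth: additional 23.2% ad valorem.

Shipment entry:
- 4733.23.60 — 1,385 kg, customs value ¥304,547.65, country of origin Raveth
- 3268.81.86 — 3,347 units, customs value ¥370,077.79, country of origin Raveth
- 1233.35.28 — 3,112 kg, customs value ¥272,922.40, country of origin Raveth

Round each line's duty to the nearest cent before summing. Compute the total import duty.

Line 1 (4733.23.60, Raveth, 1,385 kg, ¥304,547.65):
Base rate for 4733.23.60 is 15% + ¥2.21/kg.
Additional duty on 4733.23.60 from Raveth: +23.2%. Applied ad valorem rate: 15% + 23.2% = 38.2%.
Duty = ¥304,547.65 × 38.2% + 1,385 × ¥2.21 = ¥119,398.05.
Line 2 (3268.81.86, Raveth, 3,347 units, ¥370,077.79):
Base rate for 3268.81.86 is 13%.
3268.81.86 has an FTA preferential rate, but origin Raveth is not Naray; base rate stands.
Duty = ¥370,077.79 × 13% = ¥48,110.11.
Line 3 (1233.35.28, Raveth, 3,112 kg, ¥272,922.40):
Base rate for 1233.35.28 is 19.5% + ¥2.98/kg.
Duty = ¥272,922.40 × 19.5% + 3,112 × ¥2.98 = ¥62,493.63.
Total = ¥119,398.05 + ¥48,110.11 + ¥62,493.63 = ¥230,001.79.

¥230,001.79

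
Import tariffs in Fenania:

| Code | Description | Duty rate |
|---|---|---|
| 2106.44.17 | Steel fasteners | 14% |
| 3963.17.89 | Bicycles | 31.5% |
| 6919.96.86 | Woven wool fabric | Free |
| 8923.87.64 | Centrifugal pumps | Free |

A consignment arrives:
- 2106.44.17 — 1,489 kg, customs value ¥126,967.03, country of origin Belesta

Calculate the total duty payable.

¥17,775.38

Line 1 (2106.44.17, Belesta, 1,489 kg, ¥126,967.03):
Base rate for 2106.44.17 is 14%.
Duty = ¥126,967.03 × 14% = ¥17,775.38.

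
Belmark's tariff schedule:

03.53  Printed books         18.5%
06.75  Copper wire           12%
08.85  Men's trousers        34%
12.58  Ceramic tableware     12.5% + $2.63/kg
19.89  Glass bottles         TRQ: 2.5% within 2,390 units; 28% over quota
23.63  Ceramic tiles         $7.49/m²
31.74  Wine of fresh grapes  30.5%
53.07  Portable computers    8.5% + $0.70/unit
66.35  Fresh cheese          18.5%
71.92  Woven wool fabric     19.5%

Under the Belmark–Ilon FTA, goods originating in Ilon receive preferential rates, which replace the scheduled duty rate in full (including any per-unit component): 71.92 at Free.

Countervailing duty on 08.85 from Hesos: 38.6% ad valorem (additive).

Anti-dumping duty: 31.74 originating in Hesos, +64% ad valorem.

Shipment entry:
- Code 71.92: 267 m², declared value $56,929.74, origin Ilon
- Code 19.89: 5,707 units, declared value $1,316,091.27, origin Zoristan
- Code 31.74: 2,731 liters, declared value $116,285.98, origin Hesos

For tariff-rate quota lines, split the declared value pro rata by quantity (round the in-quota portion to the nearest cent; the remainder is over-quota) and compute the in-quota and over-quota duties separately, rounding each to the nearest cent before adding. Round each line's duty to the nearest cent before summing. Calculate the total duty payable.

$337,850.54

Line 1 (71.92, Ilon, 267 m², $56,929.74):
Base rate for 71.92 is 19.5%.
Origin Ilon qualifies under the Belmark–Ilon agreement and 71.92 is covered: preferential rate Free applies instead.
Duty = $56,929.74 × 0% = $0.00.
Line 2 (19.89, Zoristan, 5,707 units, $1,316,091.27):
Code 19.89 is under a tariff-rate quota (threshold 2,390 units). In-quota: 2,390 units at 2.5%; over-quota: 3,317 units at 28%.
Pro-rata value split: in-quota = $1,316,091.27 × 2,390/5,707 = $551,157.90; over-quota = $1,316,091.27 − $551,157.90 = $764,933.37.
In-quota duty = $551,157.90 × 2.5% = $13,778.95. Over-quota duty = $764,933.37 × 28% = $214,181.34.
Line duty = $13,778.95 + $214,181.34 = $227,960.29.
Line 3 (31.74, Hesos, 2,731 liters, $116,285.98):
Base rate for 31.74 is 30.5%.
Additional duty on 31.74 from Hesos: +64%. Applied ad valorem rate: 30.5% + 64% = 94.5%.
Duty = $116,285.98 × 94.5% = $109,890.25.
Total = $0.00 + $227,960.29 + $109,890.25 = $337,850.54.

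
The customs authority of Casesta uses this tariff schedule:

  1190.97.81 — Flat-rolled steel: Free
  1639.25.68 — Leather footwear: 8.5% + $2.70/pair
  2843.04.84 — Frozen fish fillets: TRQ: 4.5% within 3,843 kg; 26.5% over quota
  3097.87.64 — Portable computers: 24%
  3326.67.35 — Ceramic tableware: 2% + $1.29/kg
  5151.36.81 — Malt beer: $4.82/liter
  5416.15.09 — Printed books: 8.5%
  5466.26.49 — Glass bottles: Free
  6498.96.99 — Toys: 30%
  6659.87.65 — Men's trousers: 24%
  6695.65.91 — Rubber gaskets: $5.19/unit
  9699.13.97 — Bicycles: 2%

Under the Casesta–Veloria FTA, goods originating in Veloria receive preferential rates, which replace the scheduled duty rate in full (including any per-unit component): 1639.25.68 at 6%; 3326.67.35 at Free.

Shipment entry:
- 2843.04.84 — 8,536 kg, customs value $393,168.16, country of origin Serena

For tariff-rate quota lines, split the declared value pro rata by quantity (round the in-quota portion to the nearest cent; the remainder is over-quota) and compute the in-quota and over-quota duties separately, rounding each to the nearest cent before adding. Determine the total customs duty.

$65,247.68

Line 1 (2843.04.84, Serena, 8,536 kg, $393,168.16):
Code 2843.04.84 is under a tariff-rate quota (threshold 3,843 kg). In-quota: 3,843 kg at 4.5%; over-quota: 4,693 kg at 26.5%.
Pro-rata value split: in-quota = $393,168.16 × 3,843/8,536 = $177,008.58; over-quota = $393,168.16 − $177,008.58 = $216,159.58.
In-quota duty = $177,008.58 × 4.5% = $7,965.39. Over-quota duty = $216,159.58 × 26.5% = $57,282.29.
Line duty = $7,965.39 + $57,282.29 = $65,247.68.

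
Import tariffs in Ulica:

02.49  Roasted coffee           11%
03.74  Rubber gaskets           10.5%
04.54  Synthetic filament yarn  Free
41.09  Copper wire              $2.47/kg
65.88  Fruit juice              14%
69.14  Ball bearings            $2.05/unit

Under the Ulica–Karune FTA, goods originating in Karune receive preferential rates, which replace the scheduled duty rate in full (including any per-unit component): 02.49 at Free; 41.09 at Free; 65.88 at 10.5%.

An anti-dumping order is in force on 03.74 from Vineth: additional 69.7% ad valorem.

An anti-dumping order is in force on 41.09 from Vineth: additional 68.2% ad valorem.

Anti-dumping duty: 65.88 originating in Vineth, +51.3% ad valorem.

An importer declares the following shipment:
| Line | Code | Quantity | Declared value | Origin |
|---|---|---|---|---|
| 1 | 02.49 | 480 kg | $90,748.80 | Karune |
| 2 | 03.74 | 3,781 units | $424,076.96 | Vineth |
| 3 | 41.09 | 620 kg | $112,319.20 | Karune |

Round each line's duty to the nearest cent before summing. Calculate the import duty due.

Line 1 (02.49, Karune, 480 kg, $90,748.80):
Base rate for 02.49 is 11%.
Origin Karune qualifies under the Ulica–Karune agreement and 02.49 is covered: preferential rate Free applies instead.
Duty = $90,748.80 × 0% = $0.00.
Line 2 (03.74, Vineth, 3,781 units, $424,076.96):
Base rate for 03.74 is 10.5%.
Additional duty on 03.74 from Vineth: +69.7%. Applied ad valorem rate: 10.5% + 69.7% = 80.2%.
Duty = $424,076.96 × 80.2% = $340,109.72.
Line 3 (41.09, Karune, 620 kg, $112,319.20):
Base rate for 41.09 is $2.47/kg.
Origin Karune qualifies under the Ulica–Karune agreement and 41.09 is covered: preferential rate Free applies instead.
The additional-duty order on 41.09 targets Vineth, not Karune; it does not apply.
Duty = $112,319.20 × 0% = $0.00.
Total = $0.00 + $340,109.72 + $0.00 = $340,109.72.

$340,109.72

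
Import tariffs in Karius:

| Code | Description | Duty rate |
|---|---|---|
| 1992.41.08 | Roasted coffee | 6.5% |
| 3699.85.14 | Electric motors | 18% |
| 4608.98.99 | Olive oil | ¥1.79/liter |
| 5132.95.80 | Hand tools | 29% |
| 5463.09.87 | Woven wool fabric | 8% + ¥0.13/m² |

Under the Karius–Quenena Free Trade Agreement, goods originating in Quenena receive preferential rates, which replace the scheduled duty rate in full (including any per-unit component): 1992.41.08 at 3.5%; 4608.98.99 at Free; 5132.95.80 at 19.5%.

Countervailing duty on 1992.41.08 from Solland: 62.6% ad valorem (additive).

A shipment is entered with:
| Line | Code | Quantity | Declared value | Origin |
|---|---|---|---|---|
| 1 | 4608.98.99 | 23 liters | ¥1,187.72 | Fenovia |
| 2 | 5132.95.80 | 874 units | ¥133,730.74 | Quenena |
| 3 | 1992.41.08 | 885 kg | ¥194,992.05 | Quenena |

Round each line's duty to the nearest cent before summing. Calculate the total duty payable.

¥32,943.38

Line 1 (4608.98.99, Fenovia, 23 liters, ¥1,187.72):
Base rate for 4608.98.99 is ¥1.79/liter.
4608.98.99 has an FTA preferential rate, but origin Fenovia is not Quenena; base rate stands.
Duty = 23 × ¥1.79 = ¥41.17.
Line 2 (5132.95.80, Quenena, 874 units, ¥133,730.74):
Base rate for 5132.95.80 is 29%.
Origin Quenena qualifies under the Karius–Quenena agreement and 5132.95.80 is covered: preferential rate 19.5% applies instead.
Duty = ¥133,730.74 × 19.5% = ¥26,077.49.
Line 3 (1992.41.08, Quenena, 885 kg, ¥194,992.05):
Base rate for 1992.41.08 is 6.5%.
Origin Quenena qualifies under the Karius–Quenena agreement and 1992.41.08 is covered: preferential rate 3.5% applies instead.
The additional-duty order on 1992.41.08 targets Solland, not Quenena; it does not apply.
Duty = ¥194,992.05 × 3.5% = ¥6,824.72.
Total = ¥41.17 + ¥26,077.49 + ¥6,824.72 = ¥32,943.38.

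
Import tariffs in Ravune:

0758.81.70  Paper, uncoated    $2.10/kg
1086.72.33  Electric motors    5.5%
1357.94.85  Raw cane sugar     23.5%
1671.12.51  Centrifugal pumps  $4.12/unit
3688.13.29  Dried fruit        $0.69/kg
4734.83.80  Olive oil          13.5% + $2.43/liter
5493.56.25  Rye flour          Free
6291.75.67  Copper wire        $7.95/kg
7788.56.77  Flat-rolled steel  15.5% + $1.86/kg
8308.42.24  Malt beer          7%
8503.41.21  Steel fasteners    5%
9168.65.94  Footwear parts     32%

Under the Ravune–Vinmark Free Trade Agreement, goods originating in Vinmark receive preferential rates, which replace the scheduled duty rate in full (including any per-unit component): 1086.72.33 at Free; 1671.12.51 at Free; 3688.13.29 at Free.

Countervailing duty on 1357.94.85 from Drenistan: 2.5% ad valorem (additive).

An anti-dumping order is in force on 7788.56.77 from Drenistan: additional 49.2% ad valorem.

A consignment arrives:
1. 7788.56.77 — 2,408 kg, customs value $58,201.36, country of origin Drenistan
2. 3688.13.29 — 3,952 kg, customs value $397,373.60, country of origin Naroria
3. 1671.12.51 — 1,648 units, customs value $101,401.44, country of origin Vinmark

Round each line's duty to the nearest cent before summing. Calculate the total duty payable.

$44,862.04

Line 1 (7788.56.77, Drenistan, 2,408 kg, $58,201.36):
Base rate for 7788.56.77 is 15.5% + $1.86/kg.
Additional duty on 7788.56.77 from Drenistan: +49.2%. Applied ad valorem rate: 15.5% + 49.2% = 64.7%.
Duty = $58,201.36 × 64.7% + 2,408 × $1.86 = $42,135.16.
Line 2 (3688.13.29, Naroria, 3,952 kg, $397,373.60):
Base rate for 3688.13.29 is $0.69/kg.
3688.13.29 has an FTA preferential rate, but origin Naroria is not Vinmark; base rate stands.
Duty = 3,952 × $0.69 = $2,726.88.
Line 3 (1671.12.51, Vinmark, 1,648 units, $101,401.44):
Base rate for 1671.12.51 is $4.12/unit.
Origin Vinmark qualifies under the Ravune–Vinmark agreement and 1671.12.51 is covered: preferential rate Free applies instead.
Duty = $101,401.44 × 0% = $0.00.
Total = $42,135.16 + $2,726.88 + $0.00 = $44,862.04.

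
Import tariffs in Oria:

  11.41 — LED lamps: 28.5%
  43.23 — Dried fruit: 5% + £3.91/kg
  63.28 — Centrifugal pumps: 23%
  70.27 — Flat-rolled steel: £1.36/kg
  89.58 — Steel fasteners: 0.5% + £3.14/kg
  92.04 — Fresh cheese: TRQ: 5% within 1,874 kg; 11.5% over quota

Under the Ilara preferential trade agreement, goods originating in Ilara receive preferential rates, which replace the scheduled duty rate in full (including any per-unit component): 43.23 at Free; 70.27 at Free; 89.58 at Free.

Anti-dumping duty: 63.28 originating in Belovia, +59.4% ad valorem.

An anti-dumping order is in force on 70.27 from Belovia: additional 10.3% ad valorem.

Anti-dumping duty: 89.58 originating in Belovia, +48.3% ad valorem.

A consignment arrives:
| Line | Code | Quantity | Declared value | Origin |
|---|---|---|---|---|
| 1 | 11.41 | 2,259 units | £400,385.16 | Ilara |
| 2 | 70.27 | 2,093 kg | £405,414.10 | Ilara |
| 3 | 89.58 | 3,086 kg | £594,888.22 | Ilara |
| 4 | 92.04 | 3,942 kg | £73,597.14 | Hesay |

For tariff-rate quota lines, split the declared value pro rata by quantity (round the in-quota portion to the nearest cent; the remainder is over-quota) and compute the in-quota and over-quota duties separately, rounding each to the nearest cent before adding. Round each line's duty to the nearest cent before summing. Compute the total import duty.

£120,299.25

Line 1 (11.41, Ilara, 2,259 units, £400,385.16):
Base rate for 11.41 is 28.5%.
Origin Ilara is the FTA partner but 11.41 is not on the preference list; base rate stands.
Duty = £400,385.16 × 28.5% = £114,109.77.
Line 2 (70.27, Ilara, 2,093 kg, £405,414.10):
Base rate for 70.27 is £1.36/kg.
Origin Ilara qualifies under the Oria–Ilara agreement and 70.27 is covered: preferential rate Free applies instead.
The additional-duty order on 70.27 targets Belovia, not Ilara; it does not apply.
Duty = £405,414.10 × 0% = £0.00.
Line 3 (89.58, Ilara, 3,086 kg, £594,888.22):
Base rate for 89.58 is 0.5% + £3.14/kg.
Origin Ilara qualifies under the Oria–Ilara agreement and 89.58 is covered: preferential rate Free applies instead.
The additional-duty order on 89.58 targets Belovia, not Ilara; it does not apply.
Duty = £594,888.22 × 0% = £0.00.
Line 4 (92.04, Hesay, 3,942 kg, £73,597.14):
Code 92.04 is under a tariff-rate quota (threshold 1,874 kg). In-quota: 1,874 kg at 5%; over-quota: 2,068 kg at 11.5%.
Pro-rata value split: in-quota = £73,597.14 × 1,874/3,942 = £34,987.58; over-quota = £73,597.14 − £34,987.58 = £38,609.56.
In-quota duty = £34,987.58 × 5% = £1,749.38. Over-quota duty = £38,609.56 × 11.5% = £4,440.10.
Line duty = £1,749.38 + £4,440.10 = £6,189.48.
Total = £114,109.77 + £0.00 + £0.00 + £6,189.48 = £120,299.25.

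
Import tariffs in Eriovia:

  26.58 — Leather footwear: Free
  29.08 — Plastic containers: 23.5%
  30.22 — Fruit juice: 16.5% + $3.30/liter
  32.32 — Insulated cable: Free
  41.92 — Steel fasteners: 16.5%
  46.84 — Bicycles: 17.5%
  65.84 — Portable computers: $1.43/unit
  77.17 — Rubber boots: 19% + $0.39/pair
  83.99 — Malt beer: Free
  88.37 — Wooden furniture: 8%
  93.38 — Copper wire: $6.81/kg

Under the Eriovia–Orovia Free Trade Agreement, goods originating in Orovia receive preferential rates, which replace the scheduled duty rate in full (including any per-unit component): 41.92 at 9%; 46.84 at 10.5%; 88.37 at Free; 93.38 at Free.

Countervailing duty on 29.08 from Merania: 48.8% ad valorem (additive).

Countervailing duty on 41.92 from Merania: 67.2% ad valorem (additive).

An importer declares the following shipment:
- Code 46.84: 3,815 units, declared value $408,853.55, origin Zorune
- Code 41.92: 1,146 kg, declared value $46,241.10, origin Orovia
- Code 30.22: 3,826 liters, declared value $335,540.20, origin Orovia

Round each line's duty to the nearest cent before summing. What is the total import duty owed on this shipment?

Line 1 (46.84, Zorune, 3,815 units, $408,853.55):
Base rate for 46.84 is 17.5%.
46.84 has an FTA preferential rate, but origin Zorune is not Orovia; base rate stands.
Duty = $408,853.55 × 17.5% = $71,549.37.
Line 2 (41.92, Orovia, 1,146 kg, $46,241.10):
Base rate for 41.92 is 16.5%.
Origin Orovia qualifies under the Eriovia–Orovia agreement and 41.92 is covered: preferential rate 9% applies instead.
The additional-duty order on 41.92 targets Merania, not Orovia; it does not apply.
Duty = $46,241.10 × 9% = $4,161.70.
Line 3 (30.22, Orovia, 3,826 liters, $335,540.20):
Base rate for 30.22 is 16.5% + $3.30/liter.
Origin Orovia is the FTA partner but 30.22 is not on the preference list; base rate stands.
Duty = $335,540.20 × 16.5% + 3,826 × $3.30 = $67,989.93.
Total = $71,549.37 + $4,161.70 + $67,989.93 = $143,701.00.

$143,701.00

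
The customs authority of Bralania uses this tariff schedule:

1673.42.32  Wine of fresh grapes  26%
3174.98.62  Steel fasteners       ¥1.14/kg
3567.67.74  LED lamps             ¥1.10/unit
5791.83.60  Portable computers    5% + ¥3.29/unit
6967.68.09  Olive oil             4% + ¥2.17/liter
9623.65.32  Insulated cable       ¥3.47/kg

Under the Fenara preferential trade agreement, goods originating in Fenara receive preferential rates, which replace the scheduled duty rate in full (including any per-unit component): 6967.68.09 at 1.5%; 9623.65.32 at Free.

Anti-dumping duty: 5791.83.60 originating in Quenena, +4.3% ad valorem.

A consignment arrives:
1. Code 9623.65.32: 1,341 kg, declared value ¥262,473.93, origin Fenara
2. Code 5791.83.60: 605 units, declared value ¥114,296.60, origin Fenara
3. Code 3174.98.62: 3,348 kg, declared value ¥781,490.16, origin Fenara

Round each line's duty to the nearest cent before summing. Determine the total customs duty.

¥11,522.00

Line 1 (9623.65.32, Fenara, 1,341 kg, ¥262,473.93):
Base rate for 9623.65.32 is ¥3.47/kg.
Origin Fenara qualifies under the Bralania–Fenara agreement and 9623.65.32 is covered: preferential rate Free applies instead.
Duty = ¥262,473.93 × 0% = ¥0.00.
Line 2 (5791.83.60, Fenara, 605 units, ¥114,296.60):
Base rate for 5791.83.60 is 5% + ¥3.29/unit.
Origin Fenara is the FTA partner but 5791.83.60 is not on the preference list; base rate stands.
The additional-duty order on 5791.83.60 targets Quenena, not Fenara; it does not apply.
Duty = ¥114,296.60 × 5% + 605 × ¥3.29 = ¥7,705.28.
Line 3 (3174.98.62, Fenara, 3,348 kg, ¥781,490.16):
Base rate for 3174.98.62 is ¥1.14/kg.
Origin Fenara is the FTA partner but 3174.98.62 is not on the preference list; base rate stands.
Duty = 3,348 × ¥1.14 = ¥3,816.72.
Total = ¥0.00 + ¥7,705.28 + ¥3,816.72 = ¥11,522.00.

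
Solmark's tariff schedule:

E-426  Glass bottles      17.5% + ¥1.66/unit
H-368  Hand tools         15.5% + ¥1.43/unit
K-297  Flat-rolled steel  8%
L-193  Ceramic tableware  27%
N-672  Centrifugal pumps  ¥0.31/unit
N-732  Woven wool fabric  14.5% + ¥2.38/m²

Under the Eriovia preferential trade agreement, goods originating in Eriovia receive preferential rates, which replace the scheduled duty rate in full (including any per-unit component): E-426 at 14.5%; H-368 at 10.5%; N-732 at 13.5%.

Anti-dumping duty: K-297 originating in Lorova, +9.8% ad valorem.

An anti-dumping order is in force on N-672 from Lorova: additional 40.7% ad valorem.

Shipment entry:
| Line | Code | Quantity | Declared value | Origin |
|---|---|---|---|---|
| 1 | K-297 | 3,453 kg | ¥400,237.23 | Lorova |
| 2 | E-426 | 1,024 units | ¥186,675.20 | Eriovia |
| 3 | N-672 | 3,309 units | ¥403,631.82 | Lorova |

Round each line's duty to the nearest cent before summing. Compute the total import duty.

Line 1 (K-297, Lorova, 3,453 kg, ¥400,237.23):
Base rate for K-297 is 8%.
Additional duty on K-297 from Lorova: +9.8%. Applied ad valorem rate: 8% + 9.8% = 17.8%.
Duty = ¥400,237.23 × 17.8% = ¥71,242.23.
Line 2 (E-426, Eriovia, 1,024 units, ¥186,675.20):
Base rate for E-426 is 17.5% + ¥1.66/unit.
Origin Eriovia qualifies under the Solmark–Eriovia agreement and E-426 is covered: preferential rate 14.5% applies instead.
Duty = ¥186,675.20 × 14.5% = ¥27,067.90.
Line 3 (N-672, Lorova, 3,309 units, ¥403,631.82):
Base rate for N-672 is ¥0.31/unit.
Additional duty on N-672 from Lorova: +40.7% ad valorem. Applied ad valorem rate = 40.7%.
Duty = ¥403,631.82 × 40.7% + 3,309 × ¥0.31 = ¥165,303.94.
Total = ¥71,242.23 + ¥27,067.90 + ¥165,303.94 = ¥263,614.07.

¥263,614.07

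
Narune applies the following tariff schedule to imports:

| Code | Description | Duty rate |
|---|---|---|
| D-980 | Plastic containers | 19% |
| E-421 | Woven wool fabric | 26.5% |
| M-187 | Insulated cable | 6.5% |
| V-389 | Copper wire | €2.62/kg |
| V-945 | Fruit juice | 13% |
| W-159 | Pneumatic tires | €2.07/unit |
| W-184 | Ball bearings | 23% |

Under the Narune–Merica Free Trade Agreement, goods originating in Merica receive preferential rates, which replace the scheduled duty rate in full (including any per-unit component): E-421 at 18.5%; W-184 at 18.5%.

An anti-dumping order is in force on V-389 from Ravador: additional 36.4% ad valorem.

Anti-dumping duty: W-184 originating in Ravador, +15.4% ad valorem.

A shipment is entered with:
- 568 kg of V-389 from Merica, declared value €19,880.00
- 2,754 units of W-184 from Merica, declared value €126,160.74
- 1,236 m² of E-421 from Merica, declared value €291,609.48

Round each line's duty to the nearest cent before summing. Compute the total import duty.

€78,775.65

Line 1 (V-389, Merica, 568 kg, €19,880.00):
Base rate for V-389 is €2.62/kg.
Origin Merica is the FTA partner but V-389 is not on the preference list; base rate stands.
The additional-duty order on V-389 targets Ravador, not Merica; it does not apply.
Duty = 568 × €2.62 = €1,488.16.
Line 2 (W-184, Merica, 2,754 units, €126,160.74):
Base rate for W-184 is 23%.
Origin Merica qualifies under the Narune–Merica agreement and W-184 is covered: preferential rate 18.5% applies instead.
The additional-duty order on W-184 targets Ravador, not Merica; it does not apply.
Duty = €126,160.74 × 18.5% = €23,339.74.
Line 3 (E-421, Merica, 1,236 m², €291,609.48):
Base rate for E-421 is 26.5%.
Origin Merica qualifies under the Narune–Merica agreement and E-421 is covered: preferential rate 18.5% applies instead.
Duty = €291,609.48 × 18.5% = €53,947.75.
Total = €1,488.16 + €23,339.74 + €53,947.75 = €78,775.65.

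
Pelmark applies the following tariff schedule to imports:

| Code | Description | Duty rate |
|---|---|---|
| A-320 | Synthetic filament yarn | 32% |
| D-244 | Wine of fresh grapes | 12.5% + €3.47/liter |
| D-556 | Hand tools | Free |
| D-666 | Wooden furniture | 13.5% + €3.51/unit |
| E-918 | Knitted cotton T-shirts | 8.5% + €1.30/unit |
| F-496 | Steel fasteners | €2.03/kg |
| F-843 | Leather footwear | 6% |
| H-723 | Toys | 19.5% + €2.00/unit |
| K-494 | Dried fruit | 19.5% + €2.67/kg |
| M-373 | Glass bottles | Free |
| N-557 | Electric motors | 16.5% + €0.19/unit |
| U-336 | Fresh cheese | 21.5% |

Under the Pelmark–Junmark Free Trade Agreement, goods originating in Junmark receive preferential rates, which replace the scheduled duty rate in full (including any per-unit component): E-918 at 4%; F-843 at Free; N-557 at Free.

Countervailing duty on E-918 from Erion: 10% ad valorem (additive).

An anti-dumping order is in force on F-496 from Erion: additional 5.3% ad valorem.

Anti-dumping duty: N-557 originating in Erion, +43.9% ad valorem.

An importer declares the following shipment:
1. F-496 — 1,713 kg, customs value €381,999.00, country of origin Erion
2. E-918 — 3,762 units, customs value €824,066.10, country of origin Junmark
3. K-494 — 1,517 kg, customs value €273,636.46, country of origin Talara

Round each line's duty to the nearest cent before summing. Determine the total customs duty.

Line 1 (F-496, Erion, 1,713 kg, €381,999.00):
Base rate for F-496 is €2.03/kg.
Additional duty on F-496 from Erion: +5.3% ad valorem. Applied ad valorem rate = 5.3%.
Duty = €381,999.00 × 5.3% + 1,713 × €2.03 = €23,723.34.
Line 2 (E-918, Junmark, 3,762 units, €824,066.10):
Base rate for E-918 is 8.5% + €1.30/unit.
Origin Junmark qualifies under the Pelmark–Junmark agreement and E-918 is covered: preferential rate 4% applies instead.
The additional-duty order on E-918 targets Erion, not Junmark; it does not apply.
Duty = €824,066.10 × 4% = €32,962.64.
Line 3 (K-494, Talara, 1,517 kg, €273,636.46):
Base rate for K-494 is 19.5% + €2.67/kg.
Duty = €273,636.46 × 19.5% + 1,517 × €2.67 = €57,409.50.
Total = €23,723.34 + €32,962.64 + €57,409.50 = €114,095.48.

€114,095.48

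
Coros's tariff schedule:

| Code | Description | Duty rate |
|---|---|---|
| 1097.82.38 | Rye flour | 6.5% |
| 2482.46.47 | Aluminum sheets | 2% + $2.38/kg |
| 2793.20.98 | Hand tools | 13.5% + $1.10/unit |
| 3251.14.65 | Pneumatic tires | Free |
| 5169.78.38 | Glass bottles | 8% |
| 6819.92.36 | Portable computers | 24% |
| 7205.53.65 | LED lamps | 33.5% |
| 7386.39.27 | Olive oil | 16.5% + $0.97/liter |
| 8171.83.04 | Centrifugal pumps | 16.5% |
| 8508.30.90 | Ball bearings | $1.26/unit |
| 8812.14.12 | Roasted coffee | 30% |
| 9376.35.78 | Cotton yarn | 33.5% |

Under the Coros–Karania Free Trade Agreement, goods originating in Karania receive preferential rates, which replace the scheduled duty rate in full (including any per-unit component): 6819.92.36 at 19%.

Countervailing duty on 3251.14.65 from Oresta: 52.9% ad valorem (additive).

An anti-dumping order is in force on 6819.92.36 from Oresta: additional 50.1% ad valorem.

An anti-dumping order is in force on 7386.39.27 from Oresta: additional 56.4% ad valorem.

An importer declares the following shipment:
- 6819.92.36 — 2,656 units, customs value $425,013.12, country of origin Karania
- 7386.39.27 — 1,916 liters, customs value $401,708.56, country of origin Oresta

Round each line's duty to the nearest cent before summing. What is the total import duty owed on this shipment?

Line 1 (6819.92.36, Karania, 2,656 units, $425,013.12):
Base rate for 6819.92.36 is 24%.
Origin Karania qualifies under the Coros–Karania agreement and 6819.92.36 is covered: preferential rate 19% applies instead.
The additional-duty order on 6819.92.36 targets Oresta, not Karania; it does not apply.
Duty = $425,013.12 × 19% = $80,752.49.
Line 2 (7386.39.27, Oresta, 1,916 liters, $401,708.56):
Base rate for 7386.39.27 is 16.5% + $0.97/liter.
Additional duty on 7386.39.27 from Oresta: +56.4%. Applied ad valorem rate: 16.5% + 56.4% = 72.9%.
Duty = $401,708.56 × 72.9% + 1,916 × $0.97 = $294,704.06.
Total = $80,752.49 + $294,704.06 = $375,456.55.

$375,456.55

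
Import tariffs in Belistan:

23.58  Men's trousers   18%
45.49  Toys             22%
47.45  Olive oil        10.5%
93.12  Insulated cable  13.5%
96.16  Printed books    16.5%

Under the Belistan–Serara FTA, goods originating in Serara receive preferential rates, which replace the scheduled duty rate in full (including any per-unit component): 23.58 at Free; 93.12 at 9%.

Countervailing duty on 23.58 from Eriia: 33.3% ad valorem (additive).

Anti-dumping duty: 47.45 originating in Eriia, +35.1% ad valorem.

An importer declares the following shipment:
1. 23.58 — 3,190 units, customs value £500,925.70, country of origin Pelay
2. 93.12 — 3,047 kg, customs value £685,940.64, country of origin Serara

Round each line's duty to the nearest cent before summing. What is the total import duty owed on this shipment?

£151,901.29

Line 1 (23.58, Pelay, 3,190 units, £500,925.70):
Base rate for 23.58 is 18%.
23.58 has an FTA preferential rate, but origin Pelay is not Serara; base rate stands.
The additional-duty order on 23.58 targets Eriia, not Pelay; it does not apply.
Duty = £500,925.70 × 18% = £90,166.63.
Line 2 (93.12, Serara, 3,047 kg, £685,940.64):
Base rate for 93.12 is 13.5%.
Origin Serara qualifies under the Belistan–Serara agreement and 93.12 is covered: preferential rate 9% applies instead.
Duty = £685,940.64 × 9% = £61,734.66.
Total = £90,166.63 + £61,734.66 = £151,901.29.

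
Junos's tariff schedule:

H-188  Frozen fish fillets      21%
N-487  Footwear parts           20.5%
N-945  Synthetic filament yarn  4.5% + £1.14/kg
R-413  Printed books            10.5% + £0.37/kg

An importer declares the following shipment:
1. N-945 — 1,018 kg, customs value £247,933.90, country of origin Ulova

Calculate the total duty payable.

Line 1 (N-945, Ulova, 1,018 kg, £247,933.90):
Base rate for N-945 is 4.5% + £1.14/kg.
Duty = £247,933.90 × 4.5% + 1,018 × £1.14 = £12,317.55.

£12,317.55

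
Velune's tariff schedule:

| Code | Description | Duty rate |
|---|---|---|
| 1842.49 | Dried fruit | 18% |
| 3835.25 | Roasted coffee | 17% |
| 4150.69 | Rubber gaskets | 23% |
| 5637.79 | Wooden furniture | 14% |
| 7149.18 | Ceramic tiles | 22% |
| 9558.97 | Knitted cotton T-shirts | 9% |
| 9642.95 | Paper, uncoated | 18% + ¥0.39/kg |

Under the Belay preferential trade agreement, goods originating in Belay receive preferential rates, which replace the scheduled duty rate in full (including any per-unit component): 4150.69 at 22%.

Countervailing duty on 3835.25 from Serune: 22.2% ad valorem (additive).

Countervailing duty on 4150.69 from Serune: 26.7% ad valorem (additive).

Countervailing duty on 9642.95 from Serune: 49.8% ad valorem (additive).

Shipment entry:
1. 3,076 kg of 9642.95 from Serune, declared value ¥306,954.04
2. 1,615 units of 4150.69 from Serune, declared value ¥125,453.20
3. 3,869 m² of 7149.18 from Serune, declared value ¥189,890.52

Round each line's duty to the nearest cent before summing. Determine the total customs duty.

Line 1 (9642.95, Serune, 3,076 kg, ¥306,954.04):
Base rate for 9642.95 is 18% + ¥0.39/kg.
Additional duty on 9642.95 from Serune: +49.8%. Applied ad valorem rate: 18% + 49.8% = 67.8%.
Duty = ¥306,954.04 × 67.8% + 3,076 × ¥0.39 = ¥209,314.48.
Line 2 (4150.69, Serune, 1,615 units, ¥125,453.20):
Base rate for 4150.69 is 23%.
4150.69 has an FTA preferential rate, but origin Serune is not Belay; base rate stands.
Additional duty on 4150.69 from Serune: +26.7%. Applied ad valorem rate: 23% + 26.7% = 49.7%.
Duty = ¥125,453.20 × 49.7% = ¥62,350.24.
Line 3 (7149.18, Serune, 3,869 m², ¥189,890.52):
Base rate for 7149.18 is 22%.
Duty = ¥189,890.52 × 22% = ¥41,775.91.
Total = ¥209,314.48 + ¥62,350.24 + ¥41,775.91 = ¥313,440.63.

¥313,440.63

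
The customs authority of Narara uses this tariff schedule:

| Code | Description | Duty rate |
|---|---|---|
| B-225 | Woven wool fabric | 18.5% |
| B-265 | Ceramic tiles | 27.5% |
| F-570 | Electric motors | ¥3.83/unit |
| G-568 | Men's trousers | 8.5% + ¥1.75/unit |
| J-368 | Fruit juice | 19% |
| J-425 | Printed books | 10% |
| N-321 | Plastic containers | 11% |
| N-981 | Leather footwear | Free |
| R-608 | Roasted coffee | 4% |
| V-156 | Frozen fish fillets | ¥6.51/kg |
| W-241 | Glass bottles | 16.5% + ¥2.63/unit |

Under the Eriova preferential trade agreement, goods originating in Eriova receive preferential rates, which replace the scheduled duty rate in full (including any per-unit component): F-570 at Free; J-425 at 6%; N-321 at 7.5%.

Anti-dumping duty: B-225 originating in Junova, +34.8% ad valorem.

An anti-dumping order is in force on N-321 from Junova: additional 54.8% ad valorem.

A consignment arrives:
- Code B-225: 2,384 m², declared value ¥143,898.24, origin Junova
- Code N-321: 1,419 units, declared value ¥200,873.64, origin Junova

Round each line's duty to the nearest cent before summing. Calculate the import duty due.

¥208,872.62

Line 1 (B-225, Junova, 2,384 m², ¥143,898.24):
Base rate for B-225 is 18.5%.
Additional duty on B-225 from Junova: +34.8%. Applied ad valorem rate: 18.5% + 34.8% = 53.3%.
Duty = ¥143,898.24 × 53.3% = ¥76,697.76.
Line 2 (N-321, Junova, 1,419 units, ¥200,873.64):
Base rate for N-321 is 11%.
N-321 has an FTA preferential rate, but origin Junova is not Eriova; base rate stands.
Additional duty on N-321 from Junova: +54.8%. Applied ad valorem rate: 11% + 54.8% = 65.8%.
Duty = ¥200,873.64 × 65.8% = ¥132,174.86.
Total = ¥76,697.76 + ¥132,174.86 = ¥208,872.62.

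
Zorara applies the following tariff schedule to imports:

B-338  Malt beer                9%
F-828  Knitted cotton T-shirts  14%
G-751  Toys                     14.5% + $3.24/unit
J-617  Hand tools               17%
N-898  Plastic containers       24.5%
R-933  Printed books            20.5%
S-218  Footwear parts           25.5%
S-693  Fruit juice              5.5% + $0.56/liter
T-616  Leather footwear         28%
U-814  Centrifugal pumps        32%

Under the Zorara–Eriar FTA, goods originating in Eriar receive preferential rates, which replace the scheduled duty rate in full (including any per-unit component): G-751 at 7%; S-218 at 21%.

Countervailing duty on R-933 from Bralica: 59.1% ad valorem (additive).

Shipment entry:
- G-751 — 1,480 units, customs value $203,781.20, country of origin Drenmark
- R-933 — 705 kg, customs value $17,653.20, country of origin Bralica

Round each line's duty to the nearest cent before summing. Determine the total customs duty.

Line 1 (G-751, Drenmark, 1,480 units, $203,781.20):
Base rate for G-751 is 14.5% + $3.24/unit.
G-751 has an FTA preferential rate, but origin Drenmark is not Eriar; base rate stands.
Duty = $203,781.20 × 14.5% + 1,480 × $3.24 = $34,343.47.
Line 2 (R-933, Bralica, 705 kg, $17,653.20):
Base rate for R-933 is 20.5%.
Additional duty on R-933 from Bralica: +59.1%. Applied ad valorem rate: 20.5% + 59.1% = 79.6%.
Duty = $17,653.20 × 79.6% = $14,051.95.
Total = $34,343.47 + $14,051.95 = $48,395.42.

$48,395.42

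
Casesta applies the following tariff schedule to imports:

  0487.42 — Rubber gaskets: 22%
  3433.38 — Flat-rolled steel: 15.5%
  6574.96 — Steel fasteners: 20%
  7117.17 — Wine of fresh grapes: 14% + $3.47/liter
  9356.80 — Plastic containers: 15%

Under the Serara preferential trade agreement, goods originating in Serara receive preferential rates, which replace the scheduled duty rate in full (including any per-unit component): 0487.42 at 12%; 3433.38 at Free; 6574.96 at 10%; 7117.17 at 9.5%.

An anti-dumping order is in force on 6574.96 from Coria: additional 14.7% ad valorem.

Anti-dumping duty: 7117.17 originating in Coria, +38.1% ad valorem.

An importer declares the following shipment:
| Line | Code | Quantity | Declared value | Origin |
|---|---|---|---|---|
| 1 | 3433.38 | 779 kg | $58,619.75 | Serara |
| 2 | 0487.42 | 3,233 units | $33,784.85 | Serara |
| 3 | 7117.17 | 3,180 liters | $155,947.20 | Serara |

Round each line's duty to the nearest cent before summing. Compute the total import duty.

Line 1 (3433.38, Serara, 779 kg, $58,619.75):
Base rate for 3433.38 is 15.5%.
Origin Serara qualifies under the Casesta–Serara agreement and 3433.38 is covered: preferential rate Free applies instead.
Duty = $58,619.75 × 0% = $0.00.
Line 2 (0487.42, Serara, 3,233 units, $33,784.85):
Base rate for 0487.42 is 22%.
Origin Serara qualifies under the Casesta–Serara agreement and 0487.42 is covered: preferential rate 12% applies instead.
Duty = $33,784.85 × 12% = $4,054.18.
Line 3 (7117.17, Serara, 3,180 liters, $155,947.20):
Base rate for 7117.17 is 14% + $3.47/liter.
Origin Serara qualifies under the Casesta–Serara agreement and 7117.17 is covered: preferential rate 9.5% applies instead.
The additional-duty order on 7117.17 targets Coria, not Serara; it does not apply.
Duty = $155,947.20 × 9.5% = $14,814.98.
Total = $0.00 + $4,054.18 + $14,814.98 = $18,869.16.

$18,869.16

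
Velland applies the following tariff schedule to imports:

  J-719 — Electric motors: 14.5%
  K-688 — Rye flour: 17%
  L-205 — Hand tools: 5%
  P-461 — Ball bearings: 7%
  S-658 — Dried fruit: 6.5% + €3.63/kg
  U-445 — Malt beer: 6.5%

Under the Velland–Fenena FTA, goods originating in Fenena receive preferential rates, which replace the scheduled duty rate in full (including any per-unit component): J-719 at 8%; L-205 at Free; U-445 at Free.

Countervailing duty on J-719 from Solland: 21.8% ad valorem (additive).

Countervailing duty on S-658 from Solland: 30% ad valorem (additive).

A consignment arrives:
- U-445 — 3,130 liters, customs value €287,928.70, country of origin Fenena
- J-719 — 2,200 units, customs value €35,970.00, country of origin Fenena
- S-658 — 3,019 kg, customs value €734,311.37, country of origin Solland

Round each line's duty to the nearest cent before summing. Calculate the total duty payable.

Line 1 (U-445, Fenena, 3,130 liters, €287,928.70):
Base rate for U-445 is 6.5%.
Origin Fenena qualifies under the Velland–Fenena agreement and U-445 is covered: preferential rate Free applies instead.
Duty = €287,928.70 × 0% = €0.00.
Line 2 (J-719, Fenena, 2,200 units, €35,970.00):
Base rate for J-719 is 14.5%.
Origin Fenena qualifies under the Velland–Fenena agreement and J-719 is covered: preferential rate 8% applies instead.
The additional-duty order on J-719 targets Solland, not Fenena; it does not apply.
Duty = €35,970.00 × 8% = €2,877.60.
Line 3 (S-658, Solland, 3,019 kg, €734,311.37):
Base rate for S-658 is 6.5% + €3.63/kg.
Additional duty on S-658 from Solland: +30%. Applied ad valorem rate: 6.5% + 30% = 36.5%.
Duty = €734,311.37 × 36.5% + 3,019 × €3.63 = €278,982.62.
Total = €0.00 + €2,877.60 + €278,982.62 = €281,860.22.

€281,860.22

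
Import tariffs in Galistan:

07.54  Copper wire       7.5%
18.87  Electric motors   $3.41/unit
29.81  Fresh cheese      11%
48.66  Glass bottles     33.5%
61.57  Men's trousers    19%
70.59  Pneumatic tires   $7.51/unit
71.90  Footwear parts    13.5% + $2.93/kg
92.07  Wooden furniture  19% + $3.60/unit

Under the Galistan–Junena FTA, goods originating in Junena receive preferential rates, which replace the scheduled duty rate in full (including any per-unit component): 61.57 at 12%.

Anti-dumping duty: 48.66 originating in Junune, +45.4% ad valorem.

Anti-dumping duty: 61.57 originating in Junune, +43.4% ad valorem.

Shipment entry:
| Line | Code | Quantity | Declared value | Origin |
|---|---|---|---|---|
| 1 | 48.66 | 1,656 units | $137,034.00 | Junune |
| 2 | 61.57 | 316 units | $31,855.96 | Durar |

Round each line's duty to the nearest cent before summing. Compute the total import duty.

$114,172.46

Line 1 (48.66, Junune, 1,656 units, $137,034.00):
Base rate for 48.66 is 33.5%.
Additional duty on 48.66 from Junune: +45.4%. Applied ad valorem rate: 33.5% + 45.4% = 78.9%.
Duty = $137,034.00 × 78.9% = $108,119.83.
Line 2 (61.57, Durar, 316 units, $31,855.96):
Base rate for 61.57 is 19%.
61.57 has an FTA preferential rate, but origin Durar is not Junena; base rate stands.
The additional-duty order on 61.57 targets Junune, not Durar; it does not apply.
Duty = $31,855.96 × 19% = $6,052.63.
Total = $108,119.83 + $6,052.63 = $114,172.46.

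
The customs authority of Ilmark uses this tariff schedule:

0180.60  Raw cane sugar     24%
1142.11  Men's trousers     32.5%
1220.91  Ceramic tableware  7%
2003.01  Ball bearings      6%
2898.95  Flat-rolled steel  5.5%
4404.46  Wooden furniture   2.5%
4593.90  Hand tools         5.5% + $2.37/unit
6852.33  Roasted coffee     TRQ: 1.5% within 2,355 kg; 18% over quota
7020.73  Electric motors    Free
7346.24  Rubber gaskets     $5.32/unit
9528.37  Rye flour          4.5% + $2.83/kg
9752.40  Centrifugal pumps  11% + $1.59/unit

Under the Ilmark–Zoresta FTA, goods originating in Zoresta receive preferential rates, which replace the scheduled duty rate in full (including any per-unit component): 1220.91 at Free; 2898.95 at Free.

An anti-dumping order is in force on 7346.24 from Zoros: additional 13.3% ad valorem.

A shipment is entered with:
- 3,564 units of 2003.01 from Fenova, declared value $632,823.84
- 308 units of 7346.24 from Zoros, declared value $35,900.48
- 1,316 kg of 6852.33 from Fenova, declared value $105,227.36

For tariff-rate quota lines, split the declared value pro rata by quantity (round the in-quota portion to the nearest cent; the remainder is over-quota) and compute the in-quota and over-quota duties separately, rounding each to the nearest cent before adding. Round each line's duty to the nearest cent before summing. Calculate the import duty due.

Line 1 (2003.01, Fenova, 3,564 units, $632,823.84):
Base rate for 2003.01 is 6%.
Duty = $632,823.84 × 6% = $37,969.43.
Line 2 (7346.24, Zoros, 308 units, $35,900.48):
Base rate for 7346.24 is $5.32/unit.
Additional duty on 7346.24 from Zoros: +13.3% ad valorem. Applied ad valorem rate = 13.3%.
Duty = $35,900.48 × 13.3% + 308 × $5.32 = $6,413.32.
Line 3 (6852.33, Fenova, 1,316 kg, $105,227.36):
Code 6852.33 is under a tariff-rate quota (threshold 2,355 kg). Quantity 1,316 kg is within the quota, so the in-quota rate 1.5% applies to the full value.
Duty = $105,227.36 × 1.5% = $1,578.41.
Total = $37,969.43 + $6,413.32 + $1,578.41 = $45,961.16.

$45,961.16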